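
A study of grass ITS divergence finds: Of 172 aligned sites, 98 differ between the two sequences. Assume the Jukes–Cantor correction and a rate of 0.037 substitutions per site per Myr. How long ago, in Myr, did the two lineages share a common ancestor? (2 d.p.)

p = 98/172 ≈ 0.569767.
d = −(3/4) ln(1 − 4p/3) = −0.75 ln(1 − 0.759689) = −0.75 ln(0.240311)
  = −0.75 × (-1.425821) = 1.069366 substitutions/site.
Under a molecular clock d = 2μt, so t = d/(2μ) = 1.069366 / (2 × 0.037) = 14.45 Myr.

14.45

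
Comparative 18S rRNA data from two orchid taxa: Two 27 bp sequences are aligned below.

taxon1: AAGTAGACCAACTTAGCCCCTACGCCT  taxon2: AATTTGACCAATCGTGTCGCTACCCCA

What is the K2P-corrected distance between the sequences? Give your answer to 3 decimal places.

Of 27 sites, 3 differences are transitions and 7 are transversions, so P = 3/27 ≈ 0.111111 and Q = 7/27 ≈ 0.259259.
Under the Kimura two-parameter model, d = −½ ln(1 − 2P − Q) − ¼ ln(1 − 2Q).
1 − 2P − Q = 0.518519, giving −½ ln(0.518519) = 0.328389.
1 − 2Q = 0.481482, giving −¼ ln(0.481482) = 0.182722.
d = 0.328389 + 0.182722 = 0.511111.

0.511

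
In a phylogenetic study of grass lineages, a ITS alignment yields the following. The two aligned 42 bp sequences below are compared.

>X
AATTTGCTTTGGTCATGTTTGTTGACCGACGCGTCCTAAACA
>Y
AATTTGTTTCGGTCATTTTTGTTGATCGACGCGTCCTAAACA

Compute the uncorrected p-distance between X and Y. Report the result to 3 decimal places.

0.095

The sequences differ at 4 of 42 positions (sites 7, 10, 17, 26).
p = 4/42 = 0.095238… ≈ 0.095 (to 3 d.p.).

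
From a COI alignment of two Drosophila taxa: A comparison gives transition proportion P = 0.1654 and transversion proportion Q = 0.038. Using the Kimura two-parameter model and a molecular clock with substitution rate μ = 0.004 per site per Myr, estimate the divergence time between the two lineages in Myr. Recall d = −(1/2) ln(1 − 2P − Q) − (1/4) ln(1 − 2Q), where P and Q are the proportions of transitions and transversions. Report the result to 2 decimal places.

31.23

Under the Kimura two-parameter model, d = −½ ln(1 − 2P − Q) − ¼ ln(1 − 2Q).
1 − 2P − Q = 0.6312, giving −½ ln(0.6312) = 0.230066.
1 − 2Q = 0.924, giving −¼ ln(0.924) = 0.019761.
d = 0.230066 + 0.019761 = 0.249827.
Under a molecular clock d = 2μt, so t = d/(2μ) = 0.249827 / (2 × 0.004) = 31.23 Myr.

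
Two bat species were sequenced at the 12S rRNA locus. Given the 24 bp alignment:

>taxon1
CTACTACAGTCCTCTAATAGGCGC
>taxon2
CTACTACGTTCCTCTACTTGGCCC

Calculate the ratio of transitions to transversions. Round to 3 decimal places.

0.250

Transitions are A↔G and C↔T; transversions are all other mismatches.
Transitions: 1. Transversions: 4.
R = 1/4 = 0.250.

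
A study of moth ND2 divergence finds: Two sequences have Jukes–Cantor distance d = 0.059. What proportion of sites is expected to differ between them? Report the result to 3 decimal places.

0.057

p = (3/4)(1 − e^(−4d/3)) = 0.75 × (1 − e^(-0.078667)) = 0.75 × (1 − 0.924348) = 0.056739.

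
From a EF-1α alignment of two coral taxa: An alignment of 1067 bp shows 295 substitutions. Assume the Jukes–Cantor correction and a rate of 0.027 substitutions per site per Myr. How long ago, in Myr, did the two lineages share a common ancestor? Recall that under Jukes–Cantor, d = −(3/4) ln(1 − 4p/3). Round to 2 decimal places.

6.39

p = 295/1067 ≈ 0.276476.
d = −(3/4) ln(1 − 4p/3) = −0.75 ln(1 − 0.368635) = −0.75 ln(0.631365)
  = −0.75 × (-0.459871) = 0.344903 substitutions/site.
Under a molecular clock d = 2μt, so t = d/(2μ) = 0.344903 / (2 × 0.027) = 6.39 Myr.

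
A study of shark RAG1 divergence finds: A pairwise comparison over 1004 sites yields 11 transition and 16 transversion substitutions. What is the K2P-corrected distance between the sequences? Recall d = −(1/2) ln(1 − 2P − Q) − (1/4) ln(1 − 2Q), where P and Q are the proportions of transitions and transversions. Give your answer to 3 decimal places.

0.027

P = 11/1004 ≈ 0.010956 and Q = 16/1004 ≈ 0.015936.
Under the Kimura two-parameter model, d = −½ ln(1 − 2P − Q) − ¼ ln(1 − 2Q).
1 − 2P − Q = 0.962152, giving −½ ln(0.962152) = 0.019291.
1 − 2Q = 0.968128, giving −¼ ln(0.968128) = 0.008098.
d = 0.019291 + 0.008098 = 0.027389.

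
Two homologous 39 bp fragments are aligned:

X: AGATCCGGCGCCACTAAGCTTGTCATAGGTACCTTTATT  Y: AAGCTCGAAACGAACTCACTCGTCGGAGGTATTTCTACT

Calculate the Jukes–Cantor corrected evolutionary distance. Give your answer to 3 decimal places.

0.863

The sequences differ at 20 of 39 sites, so p = 20/39 ≈ 0.512821.
d = −(3/4) ln(1 − 4p/3) = −0.75 ln(1 − 0.683761) = −0.75 ln(0.316239)
  = −0.75 × (-1.151257) = 0.863443 substitutions/site.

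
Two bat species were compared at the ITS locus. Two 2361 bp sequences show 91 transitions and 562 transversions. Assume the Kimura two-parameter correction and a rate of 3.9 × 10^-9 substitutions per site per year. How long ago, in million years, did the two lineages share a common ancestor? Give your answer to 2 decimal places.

P = 91/2361 ≈ 0.038543 and Q = 562/2361 ≈ 0.238035.
Under the Kimura two-parameter model, d = −½ ln(1 − 2P − Q) − ¼ ln(1 − 2Q).
1 − 2P − Q = 0.684879, giving −½ ln(0.684879) = 0.189257.
1 − 2Q = 0.52393, giving −¼ ln(0.52393) = 0.161599.
d = 0.189257 + 0.161599 = 0.350856.
Under a molecular clock d = 2μt, so t = d/(2μ) = 0.350856 / (2 × 3.9 × 10^-9) = 44.98 million years.

44.98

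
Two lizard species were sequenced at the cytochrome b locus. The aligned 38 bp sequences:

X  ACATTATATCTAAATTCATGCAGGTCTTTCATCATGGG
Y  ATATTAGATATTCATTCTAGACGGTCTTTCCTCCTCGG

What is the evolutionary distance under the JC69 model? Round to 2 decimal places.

0.41

The sequences differ at 12 of 38 sites, so p = 12/38 ≈ 0.315789.
d = −(3/4) ln(1 − 4p/3) = −0.75 ln(1 − 0.421052) = −0.75 ln(0.578948)
  = −0.75 × (-0.546543) = 0.409907 substitutions/site.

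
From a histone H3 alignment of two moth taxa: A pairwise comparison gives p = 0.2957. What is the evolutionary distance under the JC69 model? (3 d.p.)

0.376

d = −(3/4) ln(1 − 4p/3) = −0.75 ln(1 − 0.394267) = −0.75 ln(0.605733)
  = −0.75 × (-0.501316) = 0.375987 substitutions/site.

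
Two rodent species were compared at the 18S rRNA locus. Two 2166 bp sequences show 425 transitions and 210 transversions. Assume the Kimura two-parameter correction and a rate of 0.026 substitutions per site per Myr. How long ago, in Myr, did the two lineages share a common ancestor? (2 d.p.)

7.50

P = 425/2166 ≈ 0.196214 and Q = 210/2166 ≈ 0.096953.
Under the Kimura two-parameter model, d = −½ ln(1 − 2P − Q) − ¼ ln(1 − 2Q).
1 − 2P − Q = 0.510619, giving −½ ln(0.510619) = 0.336066.
1 − 2Q = 0.806094, giving −¼ ln(0.806094) = 0.053889.
d = 0.336066 + 0.053889 = 0.389955.
Under a molecular clock d = 2μt, so t = d/(2μ) = 0.389955 / (2 × 0.026) = 7.50 Myr.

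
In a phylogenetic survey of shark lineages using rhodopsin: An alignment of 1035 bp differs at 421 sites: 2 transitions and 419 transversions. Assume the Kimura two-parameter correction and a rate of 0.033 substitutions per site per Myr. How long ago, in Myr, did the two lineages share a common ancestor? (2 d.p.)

10.26

P = 2/1035 ≈ 0.001932 and Q = 419/1035 ≈ 0.404831.
Under the Kimura two-parameter model, d = −½ ln(1 − 2P − Q) − ¼ ln(1 − 2Q).
1 − 2P − Q = 0.591305, giving −½ ln(0.591305) = 0.262712.
1 − 2Q = 0.190338, giving −¼ ln(0.190338) = 0.414738.
d = 0.262712 + 0.414738 = 0.677450.
Under a molecular clock d = 2μt, so t = d/(2μ) = 0.677450 / (2 × 0.033) = 10.26 Myr.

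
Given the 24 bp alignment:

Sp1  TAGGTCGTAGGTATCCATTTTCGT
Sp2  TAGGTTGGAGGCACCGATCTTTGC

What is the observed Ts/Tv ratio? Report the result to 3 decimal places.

Transitions are A↔G and C↔T; transversions are all other mismatches.
Transitions: 6. Transversions: 2.
R = 6/2 = 3.000.

3.000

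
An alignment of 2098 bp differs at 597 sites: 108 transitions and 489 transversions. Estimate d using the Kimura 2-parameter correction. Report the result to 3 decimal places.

P = 108/2098 ≈ 0.051478 and Q = 489/2098 ≈ 0.233079.
Under the Kimura two-parameter model, d = −½ ln(1 − 2P − Q) − ¼ ln(1 − 2Q).
1 − 2P − Q = 0.663965, giving −½ ln(0.663965) = 0.204763.
1 − 2Q = 0.533842, giving −¼ ln(0.533842) = 0.156914.
d = 0.204763 + 0.156914 = 0.361677.

0.362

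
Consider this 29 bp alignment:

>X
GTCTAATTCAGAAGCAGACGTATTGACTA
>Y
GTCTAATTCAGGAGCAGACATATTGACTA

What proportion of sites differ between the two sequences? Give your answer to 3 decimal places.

The sequences differ at 2 of 29 positions (sites 12, 20).
p = 2/29 = 0.068965… ≈ 0.069 (to 3 d.p.).

0.069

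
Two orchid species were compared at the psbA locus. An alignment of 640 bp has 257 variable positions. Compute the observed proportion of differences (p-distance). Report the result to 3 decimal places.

p = 257/640 = 0.401562… ≈ 0.402 (to 3 d.p.).

0.402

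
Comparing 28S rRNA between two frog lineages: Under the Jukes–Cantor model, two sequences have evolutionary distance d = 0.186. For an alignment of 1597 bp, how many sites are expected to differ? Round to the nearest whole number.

263

Invert JC69: p = (3/4)(1 − e^(−4d/3)) = 0.75 × (1 − e^(-0.248)) = 0.75 × (1 − 0.780360) = 0.164730.
Expected differing sites = pL ≈ 0.164730 × 1597 = 263.07381 ≈ 263.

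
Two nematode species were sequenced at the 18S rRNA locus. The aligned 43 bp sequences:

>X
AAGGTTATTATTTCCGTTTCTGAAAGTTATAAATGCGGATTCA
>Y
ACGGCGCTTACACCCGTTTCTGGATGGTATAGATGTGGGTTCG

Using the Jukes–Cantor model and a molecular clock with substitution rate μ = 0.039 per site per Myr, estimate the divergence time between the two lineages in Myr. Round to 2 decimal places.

5.47

The sequences differ at 14 of 43 sites, so p = 14/43 ≈ 0.325581.
d = −(3/4) ln(1 − 4p/3) = −0.75 ln(1 − 0.434108) = −0.75 ln(0.565892)
  = −0.75 × (-0.569352) = 0.427014 substitutions/site.
Under a molecular clock d = 2μt, so t = d/(2μ) = 0.427014 / (2 × 0.039) = 5.47 Myr.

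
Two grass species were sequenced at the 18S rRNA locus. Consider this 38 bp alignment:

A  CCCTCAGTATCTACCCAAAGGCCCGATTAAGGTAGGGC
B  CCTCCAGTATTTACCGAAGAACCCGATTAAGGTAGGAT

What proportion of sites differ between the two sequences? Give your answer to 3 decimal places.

0.237

The sequences differ at 9 of 38 positions (sites 3, 4, 11, 16, 19, 20, 21, 37, 38).
p = 9/38 = 0.236842… ≈ 0.237 (to 3 d.p.).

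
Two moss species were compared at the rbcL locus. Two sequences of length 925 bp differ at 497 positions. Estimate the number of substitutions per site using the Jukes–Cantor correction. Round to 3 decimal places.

p = 497/925 ≈ 0.537297.
d = −(3/4) ln(1 − 4p/3) = −0.75 ln(1 − 0.716396) = −0.75 ln(0.283604)
  = −0.75 × (-1.260176) = 0.945132 substitutions/site.

0.945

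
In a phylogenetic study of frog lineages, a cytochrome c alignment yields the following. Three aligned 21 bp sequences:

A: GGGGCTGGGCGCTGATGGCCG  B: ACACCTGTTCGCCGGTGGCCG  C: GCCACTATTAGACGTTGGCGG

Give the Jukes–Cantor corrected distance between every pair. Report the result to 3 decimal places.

d(A,B) = 0.532, d(A,C) = 0.899, d(B,C) = 0.532

A–B: 8/21 sites differ → p ≈ 0.380952, d = −0.75 ln(1 − 0.507936) = 0.531860 ≈ 0.532.
A–C: 11/21 sites differ → p ≈ 0.52381, d = −0.75 ln(1 − 0.698413) = 0.899023 ≈ 0.899.
B–C: 8/21 sites differ → p ≈ 0.380952, d = −0.75 ln(1 − 0.507936) = 0.531860 ≈ 0.532.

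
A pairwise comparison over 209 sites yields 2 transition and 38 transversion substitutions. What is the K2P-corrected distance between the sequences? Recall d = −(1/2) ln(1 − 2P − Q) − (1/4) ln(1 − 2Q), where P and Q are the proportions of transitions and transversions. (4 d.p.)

P = 2/209 ≈ 0.009569 and Q = 38/209 ≈ 0.181818.
Under the Kimura two-parameter model, d = −½ ln(1 − 2P − Q) − ¼ ln(1 − 2Q).
1 − 2P − Q = 0.799044, giving −½ ln(0.799044) = 0.112170.
1 − 2Q = 0.636364, giving −¼ ln(0.636364) = 0.112996.
d = 0.112170 + 0.112996 = 0.225166.

0.2252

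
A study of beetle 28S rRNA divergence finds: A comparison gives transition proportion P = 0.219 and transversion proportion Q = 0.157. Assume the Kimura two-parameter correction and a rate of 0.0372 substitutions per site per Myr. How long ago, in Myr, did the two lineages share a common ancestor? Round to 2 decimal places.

7.34

Under the Kimura two-parameter model, d = −½ ln(1 − 2P − Q) − ¼ ln(1 − 2Q).
1 − 2P − Q = 0.405, giving −½ ln(0.405) = 0.451934.
1 − 2Q = 0.686, giving −¼ ln(0.686) = 0.094219.
d = 0.451934 + 0.094219 = 0.546153.
Under a molecular clock d = 2μt, so t = d/(2μ) = 0.546153 / (2 × 0.0372) = 7.34 Myr.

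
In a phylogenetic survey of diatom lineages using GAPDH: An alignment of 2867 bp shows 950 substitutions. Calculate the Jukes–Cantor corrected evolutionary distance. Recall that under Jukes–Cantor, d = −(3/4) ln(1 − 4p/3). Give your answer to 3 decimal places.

p = 950/2867 ≈ 0.331357.
d = −(3/4) ln(1 − 4p/3) = −0.75 ln(1 − 0.441809) = −0.75 ln(0.558191)
  = −0.75 × (-0.583054) = 0.437291 substitutions/site.

0.437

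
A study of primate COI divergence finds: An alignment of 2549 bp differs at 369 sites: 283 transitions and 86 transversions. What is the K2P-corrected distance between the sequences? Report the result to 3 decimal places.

0.165

P = 283/2549 ≈ 0.111024 and Q = 86/2549 ≈ 0.033739.
Under the Kimura two-parameter model, d = −½ ln(1 − 2P − Q) − ¼ ln(1 − 2Q).
1 − 2P − Q = 0.744213, giving −½ ln(0.744213) = 0.147714.
1 − 2Q = 0.932522, giving −¼ ln(0.932522) = 0.017466.
d = 0.147714 + 0.017466 = 0.165180.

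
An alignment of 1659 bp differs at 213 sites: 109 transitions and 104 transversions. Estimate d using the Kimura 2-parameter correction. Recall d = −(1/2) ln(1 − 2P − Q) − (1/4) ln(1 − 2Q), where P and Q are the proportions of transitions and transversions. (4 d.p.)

0.1414

P = 109/1659 ≈ 0.065702 and Q = 104/1659 ≈ 0.062688.
Under the Kimura two-parameter model, d = −½ ln(1 − 2P − Q) − ¼ ln(1 − 2Q).
1 − 2P − Q = 0.805908, giving −½ ln(0.805908) = 0.107893.
1 − 2Q = 0.874624, giving −¼ ln(0.874624) = 0.033490.
d = 0.107893 + 0.033490 = 0.141383.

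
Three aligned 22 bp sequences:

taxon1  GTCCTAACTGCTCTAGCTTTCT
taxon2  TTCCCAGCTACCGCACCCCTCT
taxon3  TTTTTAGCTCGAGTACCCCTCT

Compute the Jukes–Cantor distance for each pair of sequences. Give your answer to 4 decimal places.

d(taxon1,taxon2) = 0.6987, d(taxon1,taxon3) = 0.8240, d(taxon2,taxon3) = 0.4141

taxon1–taxon2: 10/22 sites differ → p ≈ 0.454545, d = −0.75 ln(1 − 0.60606) = 0.698667 ≈ 0.6987.
taxon1–taxon3: 11/22 sites differ → p = 0.5, d = −0.75 ln(1 − 0.666667) = 0.823960 ≈ 0.8240.
taxon2–taxon3: 7/22 sites differ → p ≈ 0.318182, d = −0.75 ln(1 − 0.424243) = 0.414052 ≈ 0.4141.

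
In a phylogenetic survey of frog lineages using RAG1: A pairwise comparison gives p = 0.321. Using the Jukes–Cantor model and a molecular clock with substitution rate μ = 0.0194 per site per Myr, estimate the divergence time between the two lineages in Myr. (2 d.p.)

10.80

d = −(3/4) ln(1 − 4p/3) = −0.75 ln(1 − 0.428) = −0.75 ln(0.572)
  = −0.75 × (-0.558616) = 0.418962 substitutions/site.
Under a molecular clock d = 2μt, so t = d/(2μ) = 0.418962 / (2 × 0.0194) = 10.80 Myr.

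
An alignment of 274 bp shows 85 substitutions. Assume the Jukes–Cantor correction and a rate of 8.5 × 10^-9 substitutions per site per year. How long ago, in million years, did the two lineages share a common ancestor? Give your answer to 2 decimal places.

23.55

p = 85/274 ≈ 0.310219.
d = −(3/4) ln(1 − 4p/3) = −0.75 ln(1 − 0.413625) = −0.75 ln(0.586375)
  = −0.75 × (-0.533796) = 0.400347 substitutions/site.
Under a molecular clock d = 2μt, so t = d/(2μ) = 0.400347 / (2 × 8.5 × 10^-9) = 23.55 million years.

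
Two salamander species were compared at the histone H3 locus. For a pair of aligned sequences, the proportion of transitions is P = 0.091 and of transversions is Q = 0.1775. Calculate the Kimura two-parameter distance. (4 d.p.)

Under the Kimura two-parameter model, d = −½ ln(1 − 2P − Q) − ¼ ln(1 − 2Q).
1 − 2P − Q = 0.6405, giving −½ ln(0.6405) = 0.222753.
1 − 2Q = 0.645, giving −¼ ln(0.645) = 0.109626.
d = 0.222753 + 0.109626 = 0.332379.

0.3324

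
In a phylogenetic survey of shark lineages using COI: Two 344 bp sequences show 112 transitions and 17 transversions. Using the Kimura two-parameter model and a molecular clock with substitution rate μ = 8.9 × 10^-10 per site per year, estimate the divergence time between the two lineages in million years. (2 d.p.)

353.36

P = 112/344 ≈ 0.325581 and Q = 17/344 ≈ 0.049419.
Under the Kimura two-parameter model, d = −½ ln(1 − 2P − Q) − ¼ ln(1 − 2Q).
1 − 2P − Q = 0.299419, giving −½ ln(0.299419) = 0.602956.
1 − 2Q = 0.901162, giving −¼ ln(0.901162) = 0.026018.
d = 0.602956 + 0.026018 = 0.628974.
Under a molecular clock d = 2μt, so t = d/(2μ) = 0.628974 / (2 × 8.9 × 10^-10) = 353.36 million years.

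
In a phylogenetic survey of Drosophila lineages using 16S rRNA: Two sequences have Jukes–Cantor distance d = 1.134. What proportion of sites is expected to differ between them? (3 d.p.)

p = (3/4)(1 − e^(−4d/3)) = 0.75 × (1 − e^(-1.512)) = 0.75 × (1 − 0.220469) = 0.584648.

0.585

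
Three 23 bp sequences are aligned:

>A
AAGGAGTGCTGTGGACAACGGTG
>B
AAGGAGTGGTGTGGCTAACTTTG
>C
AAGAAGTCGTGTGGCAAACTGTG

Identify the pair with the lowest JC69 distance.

A–B: 5/23 differ, p = 0.217, d = 0.257.
A–C: 6/23 differ, p = 0.261, d = 0.321.
B–C: 4/23 differ, p = 0.174, d = 0.198.
The smallest distance is between B and C.

B and C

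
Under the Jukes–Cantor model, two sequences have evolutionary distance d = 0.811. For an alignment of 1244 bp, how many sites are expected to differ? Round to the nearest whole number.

617

Invert JC69: p = (3/4)(1 − e^(−4d/3)) = 0.75 × (1 − e^(-1.081333)) = 0.75 × (1 − 0.339143) = 0.495643.
Expected differing sites = pL ≈ 0.495643 × 1244 = 616.579892 ≈ 617.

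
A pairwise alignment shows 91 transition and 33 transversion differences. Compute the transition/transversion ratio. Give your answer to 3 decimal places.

2.758

R = 91/33 = 2.757575… ≈ 2.758 (to 3 d.p.).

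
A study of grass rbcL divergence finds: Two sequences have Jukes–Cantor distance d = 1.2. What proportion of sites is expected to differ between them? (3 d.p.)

p = (3/4)(1 − e^(−4d/3)) = 0.75 × (1 − e^(-1.6)) = 0.75 × (1 − 0.201897) = 0.598577.

0.599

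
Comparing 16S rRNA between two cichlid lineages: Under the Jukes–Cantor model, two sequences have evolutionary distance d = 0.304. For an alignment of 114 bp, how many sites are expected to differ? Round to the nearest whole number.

28

Invert JC69: p = (3/4)(1 − e^(−4d/3)) = 0.75 × (1 − e^(-0.405333)) = 0.75 × (1 − 0.666755) = 0.249934.
Expected differing sites = pL ≈ 0.249934 × 114 = 28.492476 ≈ 28.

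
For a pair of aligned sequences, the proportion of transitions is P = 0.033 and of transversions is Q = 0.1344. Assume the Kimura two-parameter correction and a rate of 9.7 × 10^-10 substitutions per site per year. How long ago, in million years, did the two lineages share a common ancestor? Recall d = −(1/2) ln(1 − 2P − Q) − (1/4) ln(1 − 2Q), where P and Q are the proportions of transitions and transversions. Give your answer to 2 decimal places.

97.98

Under the Kimura two-parameter model, d = −½ ln(1 − 2P − Q) − ¼ ln(1 − 2Q).
1 − 2P − Q = 0.7996, giving −½ ln(0.7996) = 0.111822.
1 − 2Q = 0.7312, giving −¼ ln(0.7312) = 0.078267.
d = 0.111822 + 0.078267 = 0.190089.
Under a molecular clock d = 2μt, so t = d/(2μ) = 0.190089 / (2 × 9.7 × 10^-10) = 97.98 million years.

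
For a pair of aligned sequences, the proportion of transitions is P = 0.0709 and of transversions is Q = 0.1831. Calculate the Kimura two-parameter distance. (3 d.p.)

0.310

Under the Kimura two-parameter model, d = −½ ln(1 − 2P − Q) − ¼ ln(1 − 2Q).
1 − 2P − Q = 0.6751, giving −½ ln(0.6751) = 0.196447.
1 − 2Q = 0.6338, giving −¼ ln(0.6338) = 0.114005.
d = 0.196447 + 0.114005 = 0.310452.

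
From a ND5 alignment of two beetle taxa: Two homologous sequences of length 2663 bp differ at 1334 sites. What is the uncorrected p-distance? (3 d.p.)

p = 1334/2663 = 0.500938… ≈ 0.501 (to 3 d.p.).

0.501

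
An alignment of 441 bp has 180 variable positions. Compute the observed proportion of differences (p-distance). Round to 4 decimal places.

0.4082

p = 180/441 = 0.408163… ≈ 0.4082 (to 4 d.p.).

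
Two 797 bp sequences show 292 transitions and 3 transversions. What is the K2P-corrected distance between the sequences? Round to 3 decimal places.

0.669

P = 292/797 ≈ 0.366374 and Q = 3/797 ≈ 0.003764.
Under the Kimura two-parameter model, d = −½ ln(1 − 2P − Q) − ¼ ln(1 − 2Q).
1 − 2P − Q = 0.263488, giving −½ ln(0.263488) = 0.666874.
1 − 2Q = 0.992472, giving −¼ ln(0.992472) = 0.001889.
d = 0.666874 + 0.001889 = 0.668763.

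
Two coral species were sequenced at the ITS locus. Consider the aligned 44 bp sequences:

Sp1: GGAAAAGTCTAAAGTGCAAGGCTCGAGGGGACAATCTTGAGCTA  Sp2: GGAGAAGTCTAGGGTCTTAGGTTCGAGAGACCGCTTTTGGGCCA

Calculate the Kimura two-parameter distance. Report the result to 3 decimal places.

Of 44 sites, 11 differences are transitions and 4 are transversions, so P = 11/44 = 0.25 and Q = 4/44 ≈ 0.090909.
Under the Kimura two-parameter model, d = −½ ln(1 − 2P − Q) − ¼ ln(1 − 2Q).
1 − 2P − Q = 0.409091, giving −½ ln(0.409091) = 0.446909.
1 − 2Q = 0.818182, giving −¼ ln(0.818182) = 0.050168.
d = 0.446909 + 0.050168 = 0.497077.

0.497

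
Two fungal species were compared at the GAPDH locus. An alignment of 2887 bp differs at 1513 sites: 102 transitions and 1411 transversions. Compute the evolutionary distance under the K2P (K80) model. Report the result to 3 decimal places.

P = 102/2887 ≈ 0.035331 and Q = 1411/2887 ≈ 0.488743.
Under the Kimura two-parameter model, d = −½ ln(1 − 2P − Q) − ¼ ln(1 − 2Q).
1 − 2P − Q = 0.440595, giving −½ ln(0.440595) = 0.409815.
1 − 2Q = 0.022514, giving −¼ ln(0.022514) = 0.948404.
d = 0.409815 + 0.948404 = 1.358219.

1.358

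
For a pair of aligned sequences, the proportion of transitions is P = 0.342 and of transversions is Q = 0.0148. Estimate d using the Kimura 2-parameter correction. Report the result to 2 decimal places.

Under the Kimura two-parameter model, d = −½ ln(1 − 2P − Q) − ¼ ln(1 − 2Q).
1 − 2P − Q = 0.3012, giving −½ ln(0.3012) = 0.599990.
1 − 2Q = 0.9704, giving −¼ ln(0.9704) = 0.007512.
d = 0.599990 + 0.007512 = 0.607502.

0.61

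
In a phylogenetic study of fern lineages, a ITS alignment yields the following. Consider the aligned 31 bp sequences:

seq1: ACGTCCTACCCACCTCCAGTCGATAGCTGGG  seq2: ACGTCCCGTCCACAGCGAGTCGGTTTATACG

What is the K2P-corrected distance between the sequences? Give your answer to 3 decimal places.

Of 31 sites, 5 differences are transitions and 7 are transversions, so P = 5/31 ≈ 0.16129 and Q = 7/31 ≈ 0.225806.
Under the Kimura two-parameter model, d = −½ ln(1 − 2P − Q) − ¼ ln(1 − 2Q).
1 − 2P − Q = 0.451614, giving −½ ln(0.451614) = 0.397464.
1 − 2Q = 0.548388, giving −¼ ln(0.548388) = 0.150193.
d = 0.397464 + 0.150193 = 0.547657.

0.548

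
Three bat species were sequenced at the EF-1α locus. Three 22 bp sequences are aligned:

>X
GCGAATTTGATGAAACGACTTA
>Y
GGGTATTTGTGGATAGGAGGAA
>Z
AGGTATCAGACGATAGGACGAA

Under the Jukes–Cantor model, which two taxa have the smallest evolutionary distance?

Y and Z

X–Y: 9/22 differ, p = 0.409, d = 0.591.
X–Z: 10/22 differ, p = 0.455, d = 0.699.
Y–Z: 6/22 differ, p = 0.273, d = 0.339.
The smallest distance is between Y and Z.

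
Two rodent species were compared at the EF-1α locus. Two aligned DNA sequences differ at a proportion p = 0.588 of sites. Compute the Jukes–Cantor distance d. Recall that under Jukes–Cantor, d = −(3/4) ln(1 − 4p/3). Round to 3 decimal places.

1.149

d = −(3/4) ln(1 − 4p/3) = −0.75 ln(1 − 0.784) = −0.75 ln(0.216)
  = −0.75 × (-1.532477) = 1.149358 substitutions/site.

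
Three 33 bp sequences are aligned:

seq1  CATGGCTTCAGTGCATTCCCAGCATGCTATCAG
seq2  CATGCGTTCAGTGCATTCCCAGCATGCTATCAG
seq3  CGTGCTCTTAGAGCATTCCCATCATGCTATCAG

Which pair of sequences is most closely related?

seq1 and seq2

seq1–seq2: 2/33 differ, p = 0.061, d = 0.063.
seq1–seq3: 7/33 differ, p = 0.212, d = 0.249.
seq2–seq3: 6/33 differ, p = 0.182, d = 0.208.
The smallest distance is between seq1 and seq2.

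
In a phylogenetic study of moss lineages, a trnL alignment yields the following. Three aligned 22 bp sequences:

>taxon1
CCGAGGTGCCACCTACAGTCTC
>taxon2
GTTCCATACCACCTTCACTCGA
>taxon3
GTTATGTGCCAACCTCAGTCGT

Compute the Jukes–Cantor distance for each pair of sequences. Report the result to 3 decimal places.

taxon1–taxon2: 11/22 sites differ → p = 0.5, d = −0.75 ln(1 − 0.666667) = 0.823960 ≈ 0.824.
taxon1–taxon3: 9/22 sites differ → p ≈ 0.409091, d = −0.75 ln(1 − 0.545455) = 0.591344 ≈ 0.591.
taxon2–taxon3: 8/22 sites differ → p ≈ 0.363636, d = −0.75 ln(1 − 0.484848) = 0.497470 ≈ 0.497.

d(taxon1,taxon2) = 0.824, d(taxon1,taxon3) = 0.591, d(taxon2,taxon3) = 0.497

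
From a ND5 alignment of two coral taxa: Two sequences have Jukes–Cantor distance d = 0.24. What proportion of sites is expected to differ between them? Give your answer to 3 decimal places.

0.205

p = (3/4)(1 − e^(−4d/3)) = 0.75 × (1 − e^(-0.32)) = 0.75 × (1 − 0.726149) = 0.205388.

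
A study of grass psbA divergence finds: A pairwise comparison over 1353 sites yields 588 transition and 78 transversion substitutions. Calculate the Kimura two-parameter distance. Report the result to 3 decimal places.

1.338

P = 588/1353 ≈ 0.43459 and Q = 78/1353 ≈ 0.05765.
Under the Kimura two-parameter model, d = −½ ln(1 − 2P − Q) − ¼ ln(1 − 2Q).
1 − 2P − Q = 0.07317, giving −½ ln(0.07317) = 1.307485.
1 − 2Q = 0.8847, giving −¼ ln(0.8847) = 0.030627.
d = 1.307485 + 0.030627 = 1.338112.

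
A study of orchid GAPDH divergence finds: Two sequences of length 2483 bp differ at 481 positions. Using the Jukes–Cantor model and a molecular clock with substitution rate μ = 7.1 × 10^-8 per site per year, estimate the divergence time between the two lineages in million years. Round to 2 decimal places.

1.58

p = 481/2483 ≈ 0.193717.
d = −(3/4) ln(1 − 4p/3) = −0.75 ln(1 − 0.258289) = −0.75 ln(0.741711)
  = −0.75 × (-0.298796) = 0.224097 substitutions/site.
Under a molecular clock d = 2μt, so t = d/(2μ) = 0.224097 / (2 × 7.1 × 10^-8) = 1.58 million years.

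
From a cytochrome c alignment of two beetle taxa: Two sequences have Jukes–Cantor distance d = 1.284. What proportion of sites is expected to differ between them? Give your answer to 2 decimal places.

p = (3/4)(1 − e^(−4d/3)) = 0.75 × (1 − e^(-1.712)) = 0.75 × (1 − 0.180504) = 0.614622.

0.61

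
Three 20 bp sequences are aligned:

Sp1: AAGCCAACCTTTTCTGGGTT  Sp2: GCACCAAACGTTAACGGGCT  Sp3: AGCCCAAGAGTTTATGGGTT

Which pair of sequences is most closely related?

Sp1 and Sp3

Sp1–Sp2: 9/20 differ, p = 0.450, d = 0.687.
Sp1–Sp3: 6/20 differ, p = 0.300, d = 0.383.
Sp2–Sp3: 8/20 differ, p = 0.400, d = 0.572.
The smallest distance is between Sp1 and Sp3.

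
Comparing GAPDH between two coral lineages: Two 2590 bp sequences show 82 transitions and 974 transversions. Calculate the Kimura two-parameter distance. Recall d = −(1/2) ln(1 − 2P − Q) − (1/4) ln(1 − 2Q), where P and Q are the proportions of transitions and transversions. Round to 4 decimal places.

P = 82/2590 ≈ 0.03166 and Q = 974/2590 ≈ 0.376062.
Under the Kimura two-parameter model, d = −½ ln(1 − 2P − Q) − ¼ ln(1 − 2Q).
1 − 2P − Q = 0.560618, giving −½ ln(0.560618) = 0.289358.
1 − 2Q = 0.247876, giving −¼ ln(0.247876) = 0.348707.
d = 0.289358 + 0.348707 = 0.638065.

0.6381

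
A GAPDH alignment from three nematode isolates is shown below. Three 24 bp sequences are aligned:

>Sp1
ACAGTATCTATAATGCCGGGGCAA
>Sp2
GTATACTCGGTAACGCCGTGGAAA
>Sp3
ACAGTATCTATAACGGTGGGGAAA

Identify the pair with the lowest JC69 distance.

Sp1–Sp2: 10/24 differ, p = 0.417, d = 0.608.
Sp1–Sp3: 4/24 differ, p = 0.167, d = 0.188.
Sp2–Sp3: 10/24 differ, p = 0.417, d = 0.608.
The smallest distance is between Sp1 and Sp3.

Sp1 and Sp3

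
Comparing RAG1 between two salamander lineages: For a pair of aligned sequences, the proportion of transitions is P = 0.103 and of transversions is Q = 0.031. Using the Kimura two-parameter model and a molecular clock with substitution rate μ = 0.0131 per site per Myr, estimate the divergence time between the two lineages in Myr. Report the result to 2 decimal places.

5.77

Under the Kimura two-parameter model, d = −½ ln(1 − 2P − Q) − ¼ ln(1 − 2Q).
1 − 2P − Q = 0.763, giving −½ ln(0.763) = 0.135249.
1 − 2Q = 0.938, giving −¼ ln(0.938) = 0.016001.
d = 0.135249 + 0.016001 = 0.151250.
Under a molecular clock d = 2μt, so t = d/(2μ) = 0.151250 / (2 × 0.0131) = 5.77 Myr.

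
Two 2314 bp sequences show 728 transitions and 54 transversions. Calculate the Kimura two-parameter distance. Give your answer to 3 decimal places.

P = 728/2314 ≈ 0.314607 and Q = 54/2314 ≈ 0.023336.
Under the Kimura two-parameter model, d = −½ ln(1 − 2P − Q) − ¼ ln(1 − 2Q).
1 − 2P − Q = 0.34745, giving −½ ln(0.34745) = 0.528567.
1 − 2Q = 0.953328, giving −¼ ln(0.953328) = 0.011949.
d = 0.528567 + 0.011949 = 0.540516.

0.541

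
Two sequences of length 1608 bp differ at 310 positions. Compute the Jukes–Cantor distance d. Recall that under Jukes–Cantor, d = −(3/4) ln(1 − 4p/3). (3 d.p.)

0.223

p = 310/1608 ≈ 0.192786.
d = −(3/4) ln(1 − 4p/3) = −0.75 ln(1 − 0.257048) = −0.75 ln(0.742952)
  = −0.75 × (-0.297124) = 0.222843 substitutions/site.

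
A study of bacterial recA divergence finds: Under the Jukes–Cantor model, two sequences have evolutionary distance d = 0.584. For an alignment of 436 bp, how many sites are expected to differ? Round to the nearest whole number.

Invert JC69: p = (3/4)(1 − e^(−4d/3)) = 0.75 × (1 − e^(-0.778667)) = 0.75 × (1 − 0.459017) = 0.405737.
Expected differing sites = pL ≈ 0.405737 × 436 = 176.901332 ≈ 177.

177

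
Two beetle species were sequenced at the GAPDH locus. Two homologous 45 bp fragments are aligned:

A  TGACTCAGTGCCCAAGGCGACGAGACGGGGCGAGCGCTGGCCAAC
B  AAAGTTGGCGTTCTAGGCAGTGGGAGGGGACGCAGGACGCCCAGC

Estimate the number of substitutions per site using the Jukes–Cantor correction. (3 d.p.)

0.791

The sequences differ at 22 of 45 sites, so p = 22/45 ≈ 0.488889.
d = −(3/4) ln(1 − 4p/3) = −0.75 ln(1 − 0.651852) = −0.75 ln(0.348148)
  = −0.75 × (-1.055128) = 0.791346 substitutions/site.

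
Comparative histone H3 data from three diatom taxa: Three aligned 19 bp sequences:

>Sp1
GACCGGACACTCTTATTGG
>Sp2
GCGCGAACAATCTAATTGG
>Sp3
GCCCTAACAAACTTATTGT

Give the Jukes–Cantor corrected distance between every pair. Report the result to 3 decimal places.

Sp1–Sp2: 5/19 sites differ → p ≈ 0.263158, d = −0.75 ln(1 − 0.350877) = 0.324100 ≈ 0.324.
Sp1–Sp3: 6/19 sites differ → p ≈ 0.315789, d = −0.75 ln(1 − 0.421052) = 0.409907 ≈ 0.410.
Sp2–Sp3: 5/19 sites differ → p ≈ 0.263158, d = −0.75 ln(1 − 0.350877) = 0.324100 ≈ 0.324.

d(Sp1,Sp2) = 0.324, d(Sp1,Sp3) = 0.410, d(Sp2,Sp3) = 0.324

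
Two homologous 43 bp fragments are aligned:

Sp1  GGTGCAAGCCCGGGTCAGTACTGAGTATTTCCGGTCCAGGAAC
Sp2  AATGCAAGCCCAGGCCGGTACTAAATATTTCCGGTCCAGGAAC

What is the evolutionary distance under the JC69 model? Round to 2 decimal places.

0.18

The sequences differ at 7 of 43 sites (1, 2, 12, 15, 17, 23, 25), so p = 7/43 ≈ 0.162791.
d = −(3/4) ln(1 − 4p/3) = −0.75 ln(1 − 0.217055) = −0.75 ln(0.782945)
  = −0.75 × (-0.244693) = 0.183520 substitutions/site.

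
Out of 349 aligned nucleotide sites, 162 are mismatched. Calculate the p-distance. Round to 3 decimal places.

0.464

p = 162/349 = 0.464183… ≈ 0.464 (to 3 d.p.).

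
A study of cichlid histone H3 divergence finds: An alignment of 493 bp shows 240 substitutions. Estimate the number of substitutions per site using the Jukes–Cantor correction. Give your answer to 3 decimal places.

0.785

p = 240/493 ≈ 0.486815.
d = −(3/4) ln(1 − 4p/3) = −0.75 ln(1 − 0.649087) = −0.75 ln(0.350913)
  = −0.75 × (-1.047217) = 0.785413 substitutions/site.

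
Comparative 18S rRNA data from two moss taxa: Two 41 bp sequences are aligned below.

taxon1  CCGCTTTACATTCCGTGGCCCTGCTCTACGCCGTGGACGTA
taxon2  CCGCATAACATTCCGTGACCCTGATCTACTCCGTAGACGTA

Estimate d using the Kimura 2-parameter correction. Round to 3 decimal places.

Of 41 sites, 2 differences are transitions and 4 are transversions, so P = 2/41 ≈ 0.04878 and Q = 4/41 ≈ 0.097561.
Under the Kimura two-parameter model, d = −½ ln(1 − 2P − Q) − ¼ ln(1 − 2Q).
1 − 2P − Q = 0.804879, giving −½ ln(0.804879) = 0.108532.
1 − 2Q = 0.804878, giving −¼ ln(0.804878) = 0.054266.
d = 0.108532 + 0.054266 = 0.162798.

0.163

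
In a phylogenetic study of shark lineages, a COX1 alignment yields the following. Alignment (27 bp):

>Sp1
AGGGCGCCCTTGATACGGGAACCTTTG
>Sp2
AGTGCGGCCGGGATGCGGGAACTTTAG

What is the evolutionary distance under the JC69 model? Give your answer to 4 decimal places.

0.3181

The sequences differ at 7 of 27 sites (3, 7, 10, 11, 15, 23, 26), so p = 7/27 ≈ 0.259259.
d = −(3/4) ln(1 − 4p/3) = −0.75 ln(1 − 0.345679) = −0.75 ln(0.654321)
  = −0.75 × (-0.424157) = 0.318118 substitutions/site.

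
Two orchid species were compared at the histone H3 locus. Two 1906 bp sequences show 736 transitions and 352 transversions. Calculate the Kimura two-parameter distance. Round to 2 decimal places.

P = 736/1906 ≈ 0.386149 and Q = 352/1906 ≈ 0.18468.
Under the Kimura two-parameter model, d = −½ ln(1 − 2P − Q) − ¼ ln(1 − 2Q).
1 − 2P − Q = 0.043022, giving −½ ln(0.043022) = 1.573022.
1 − 2Q = 0.63064, giving −¼ ln(0.63064) = 0.115255.
d = 1.573022 + 0.115255 = 1.688277.

1.69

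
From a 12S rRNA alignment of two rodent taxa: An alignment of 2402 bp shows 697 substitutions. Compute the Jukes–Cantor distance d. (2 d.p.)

p = 697/2402 ≈ 0.290175.
d = −(3/4) ln(1 − 4p/3) = −0.75 ln(1 − 0.3869) = −0.75 ln(0.6131)
  = −0.75 × (-0.489227) = 0.366920 substitutions/site.

0.37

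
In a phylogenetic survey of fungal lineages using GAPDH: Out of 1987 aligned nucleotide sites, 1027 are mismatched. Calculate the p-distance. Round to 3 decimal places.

0.517

p = 1027/1987 = 0.516859… ≈ 0.517 (to 3 d.p.).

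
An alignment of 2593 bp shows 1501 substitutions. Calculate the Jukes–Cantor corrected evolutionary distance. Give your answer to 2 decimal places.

1.11

p = 1501/2593 ≈ 0.578866.
d = −(3/4) ln(1 − 4p/3) = −0.75 ln(1 − 0.771821) = −0.75 ln(0.228179)
  = −0.75 × (-1.477625) = 1.108219 substitutions/site.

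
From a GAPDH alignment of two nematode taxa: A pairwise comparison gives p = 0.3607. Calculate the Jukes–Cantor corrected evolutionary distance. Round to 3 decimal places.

d = −(3/4) ln(1 − 4p/3) = −0.75 ln(1 − 0.480933) = −0.75 ln(0.519067)
  = −0.75 × (-0.655722) = 0.491792 substitutions/site.

0.492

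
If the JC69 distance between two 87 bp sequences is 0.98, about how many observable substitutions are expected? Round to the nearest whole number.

48

Invert JC69: p = (3/4)(1 − e^(−4d/3)) = 0.75 × (1 − e^(-1.306667)) = 0.75 × (1 − 0.270721) = 0.546959.
Expected differing sites = pL ≈ 0.546959 × 87 = 47.585433 ≈ 48.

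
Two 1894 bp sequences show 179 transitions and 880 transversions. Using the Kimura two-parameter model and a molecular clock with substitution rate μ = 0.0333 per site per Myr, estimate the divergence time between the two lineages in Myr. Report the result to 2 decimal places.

17.90

P = 179/1894 ≈ 0.094509 and Q = 880/1894 ≈ 0.464625.
Under the Kimura two-parameter model, d = −½ ln(1 − 2P − Q) − ¼ ln(1 − 2Q).
1 − 2P − Q = 0.346357, giving −½ ln(0.346357) = 0.530143.
1 − 2Q = 0.07075, giving −¼ ln(0.07075) = 0.662151.
d = 0.530143 + 0.662151 = 1.192294.
Under a molecular clock d = 2μt, so t = d/(2μ) = 1.192294 / (2 × 0.0333) = 17.90 Myr.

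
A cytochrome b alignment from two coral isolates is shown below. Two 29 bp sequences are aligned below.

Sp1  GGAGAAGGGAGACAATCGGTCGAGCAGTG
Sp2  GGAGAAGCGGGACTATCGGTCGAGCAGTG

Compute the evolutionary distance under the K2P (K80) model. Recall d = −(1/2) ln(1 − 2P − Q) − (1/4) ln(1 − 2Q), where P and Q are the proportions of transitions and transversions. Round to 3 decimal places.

0.111

Of 29 sites, 1 differences are transitions and 2 are transversions, so P = 1/29 ≈ 0.034483 and Q = 2/29 ≈ 0.068966.
Under the Kimura two-parameter model, d = −½ ln(1 − 2P − Q) − ¼ ln(1 − 2Q).
1 − 2P − Q = 0.862068, giving −½ ln(0.862068) = 0.074211.
1 − 2Q = 0.862068, giving −¼ ln(0.862068) = 0.037105.
d = 0.074211 + 0.037105 = 0.111316.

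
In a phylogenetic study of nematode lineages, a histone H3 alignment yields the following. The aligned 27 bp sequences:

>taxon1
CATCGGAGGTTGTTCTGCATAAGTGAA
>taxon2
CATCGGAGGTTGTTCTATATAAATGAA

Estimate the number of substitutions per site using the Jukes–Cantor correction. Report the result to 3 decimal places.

The sequences differ at 3 of 27 sites (17, 18, 23), so p = 3/27 ≈ 0.111111.
d = −(3/4) ln(1 − 4p/3) = −0.75 ln(1 − 0.148148) = −0.75 ln(0.851852)
  = −0.75 × (-0.160342) = 0.120257 substitutions/site.

0.120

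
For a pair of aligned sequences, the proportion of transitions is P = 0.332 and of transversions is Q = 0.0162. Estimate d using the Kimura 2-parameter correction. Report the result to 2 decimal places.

0.58

Under the Kimura two-parameter model, d = −½ ln(1 − 2P − Q) − ¼ ln(1 − 2Q).
1 − 2P − Q = 0.3198, giving −½ ln(0.3198) = 0.570030.
1 − 2Q = 0.9676, giving −¼ ln(0.9676) = 0.008234.
d = 0.570030 + 0.008234 = 0.578264.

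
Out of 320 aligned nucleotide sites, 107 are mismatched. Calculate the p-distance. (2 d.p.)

0.33

p = 107/320 = 0.334375 ≈ 0.33 (to 2 d.p.).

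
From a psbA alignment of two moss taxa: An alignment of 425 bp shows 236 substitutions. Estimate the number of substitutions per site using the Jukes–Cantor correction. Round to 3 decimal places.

1.011

p = 236/425 ≈ 0.555294.
d = −(3/4) ln(1 − 4p/3) = −0.75 ln(1 − 0.740392) = −0.75 ln(0.259608)
  = −0.75 × (-1.348582) = 1.011437 substitutions/site.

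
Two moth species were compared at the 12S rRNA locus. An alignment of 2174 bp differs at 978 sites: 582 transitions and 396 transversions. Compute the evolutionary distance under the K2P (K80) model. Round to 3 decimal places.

0.745

P = 582/2174 ≈ 0.267709 and Q = 396/2174 ≈ 0.182153.
Under the Kimura two-parameter model, d = −½ ln(1 − 2P − Q) − ¼ ln(1 − 2Q).
1 − 2P − Q = 0.282429, giving −½ ln(0.282429) = 0.632164.
1 − 2Q = 0.635694, giving −¼ ln(0.635694) = 0.113259.
d = 0.632164 + 0.113259 = 0.745423.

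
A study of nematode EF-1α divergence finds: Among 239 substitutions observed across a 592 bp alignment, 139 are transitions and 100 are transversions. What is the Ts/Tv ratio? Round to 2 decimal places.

1.39

R = 139/100 = 1.39.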